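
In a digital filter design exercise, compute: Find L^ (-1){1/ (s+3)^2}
L^(-1){1/(s-a)^n}=t^(n-1)·e^(at)/(n-1)!
Here a=-3, n=2: t^1·e^(-3t)/1

Answer: t·e^(-3t)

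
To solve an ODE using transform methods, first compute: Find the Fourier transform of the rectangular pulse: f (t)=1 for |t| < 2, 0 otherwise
F(omega) = integral from -2 to 2 of e^(-j*omega*t) dt
= 2*sin(2*omega)/omega = 4*sinc(2*omega/pi)

Answer: 2*sin(2*omega)/omega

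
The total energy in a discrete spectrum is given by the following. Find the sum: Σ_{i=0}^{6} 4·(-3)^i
Geometric series: S=a(1 - r^n)/(1 - r)
a=4, r=-3, n=7
S=4(1+2187)/4=2188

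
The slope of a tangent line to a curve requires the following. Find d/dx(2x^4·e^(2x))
Product rule: (fg)' = f'g + fg'
f = 2x^4, f' = 8x^3
g = e^(2x), g' = 2·e^(2x)

Answer: 8x^3·e^(2x) + 4x^4·e^(2x)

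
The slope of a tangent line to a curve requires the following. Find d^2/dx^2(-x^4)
Apply power rule 2 times:
d^1: -4x^3
d^2: -12x^2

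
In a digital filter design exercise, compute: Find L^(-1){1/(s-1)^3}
L^(-1){1/(s-a)^n} = t^(n-1)·e^(at)/(n-1)!
Here a = 1, n = 3: t^2·e^(t)/2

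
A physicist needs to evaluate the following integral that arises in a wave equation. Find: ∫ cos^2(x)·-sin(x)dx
Let u=cos(x), du=-sin(x) dx
∫ u^2 du=u^3/3+C

Answer: cos^3(x)/3+C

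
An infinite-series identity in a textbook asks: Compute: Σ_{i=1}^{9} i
Using formula: Σ i^1=n(n+1)/2=9·10/2=45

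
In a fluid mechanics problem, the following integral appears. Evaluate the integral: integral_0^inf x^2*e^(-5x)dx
This is a Gamma integral. Substitute u=5x (du=5 dx):
integral_0^inf x^2 * e^(-5x) dx=(1/5^3) integral_0^inf u^2 * e^(-u) du
=Gamma(3)/5^3=2!/5^3=2/125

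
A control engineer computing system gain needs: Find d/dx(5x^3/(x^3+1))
Quotient rule: (f/g)'=(f'g - fg')/g²
f=5x^3, f'=15x^2
g=x^3+1, g'=3x^2

Answer: (15x^2·(x^3+1)-15x^5)/(x^3+1)²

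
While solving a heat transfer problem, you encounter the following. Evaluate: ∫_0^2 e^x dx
Antiderivative: e^x
Evaluate: (e^2 - 1)

Answer: e^2 - 1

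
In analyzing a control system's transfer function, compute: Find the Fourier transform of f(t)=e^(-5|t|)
Using the standard pair: F{e^(-a|t|)} = 2a/(a^2+omega^2)
With a = 5: F(omega) = 10/(25+omega^2)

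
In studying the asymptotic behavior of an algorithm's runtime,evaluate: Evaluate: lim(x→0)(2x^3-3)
Polynomial is continuous, so substitute x = 0:
2·0^3 - 3 = -3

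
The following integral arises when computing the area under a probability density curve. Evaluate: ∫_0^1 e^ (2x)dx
Antiderivative: (1/2)e^(2x)
Evaluate: (1/2)(e^2-1)

Answer: (e^2-1)/2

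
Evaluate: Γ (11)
Γ(n) = (n-1)! for positive integers
Γ(11) = 10! = 3628800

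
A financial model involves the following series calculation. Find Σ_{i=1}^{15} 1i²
= 1·n(n+1)(2n+1)/6 = 1·15·16·31/6 = 1240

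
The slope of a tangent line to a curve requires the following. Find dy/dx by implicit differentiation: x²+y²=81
Differentiate both sides: 2x + 2y·(dy/dx)=0
Solve: dy/dx=-2x/(2y)=-x/y

Answer: dy/dx=-x/y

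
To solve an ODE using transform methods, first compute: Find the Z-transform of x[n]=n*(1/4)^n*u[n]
Using the property Z{n*a^n*u[n]} = az/(z-a)^2
With a = 1/4: X(z) = (1/4)z/(z - 1/4)^2, |z| > 1/4

Answer: (1/4)z/(z - 1/4)^2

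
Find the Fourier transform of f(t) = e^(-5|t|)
Using the standard pair: F{e^(-a|t|)}=2a/(a^2+omega^2)
With a=5: F(omega)=10/(25+omega^2)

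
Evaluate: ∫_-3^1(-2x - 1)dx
Step 1: Find antiderivative F(x) = -x^2 - x
Step 2: F(1) - F(-3) = -2 - (-6) = 4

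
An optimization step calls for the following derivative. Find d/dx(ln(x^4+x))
Chain rule: d/dx[ln(u)] = u'/u where u = x^4 + x
u' = 4x^3 + 1

Answer: (4x^3 + 1)/(x^4 + x)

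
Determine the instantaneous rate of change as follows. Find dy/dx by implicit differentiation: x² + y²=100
Differentiate both sides: 2x+2y·(dy/dx)=0
Solve: dy/dx=-2x/(2y)=-x/y

Answer: dy/dx=-x/y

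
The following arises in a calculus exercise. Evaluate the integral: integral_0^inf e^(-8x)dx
integral_0^inf e^(-8x) dx=[-1/8 * e^(-8x)]_0^inf
=0 - (-1/8)=1/8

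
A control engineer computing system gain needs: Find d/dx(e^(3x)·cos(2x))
Product rule: (fg)'=f'g + fg'
f=e^(3x), f'=3·e^(3x)
g=cos(2x), g'=-2·sin(2x)

Answer: 3·e^(3x)·cos(2x) - 2·e^(3x)·sin(2x)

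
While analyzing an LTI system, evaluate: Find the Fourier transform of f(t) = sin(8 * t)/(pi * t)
sin(W * t)/(pi * t)=(W/pi) * sinc(W * t/pi) is the impulse response of the ideal low-pass filter with cutoff W (here W=8).
Its Fourier transform is a rectangular function:
F(omega)=1 for |omega| < 8, 0 otherwise

Answer: rect(omega/16) [i.e., 1 for |omega| < 8, 0 otherwise]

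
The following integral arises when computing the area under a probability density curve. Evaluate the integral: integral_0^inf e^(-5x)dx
integral_0^inf e^(-5x) dx=[-1/5 * e^(-5x)]_0^inf
=0 - (-1/5)=1/5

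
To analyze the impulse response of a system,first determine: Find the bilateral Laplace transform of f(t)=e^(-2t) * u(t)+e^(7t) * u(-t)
For e^(-2t) * u(t): L=1/(s+2), Re(s) > -2
For e^(7t) * u(-t): L=-1/(s-7), Re(s) < 7
Combined: F(s)=1/(s+2)-1/(s-7), -2 < Re(s) < 7

Answer: 1/(s+2)-1/(s-7), ROC: -2 < Re(s) < 7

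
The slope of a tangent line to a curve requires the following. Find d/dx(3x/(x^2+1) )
Quotient rule: (f/g)' = (f'g - fg')/g²
f = 3x, f' = 3
g = x^2 + 1, g' = 2x

Answer: (3·(x^2 + 1) - 6x^2)/(x^2 + 1)²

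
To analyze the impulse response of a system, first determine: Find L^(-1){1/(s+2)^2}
L^(-1){1/(s-a)^n}=t^(n-1)·e^(at)/(n-1)!
Here a=-2, n=2: t^1·e^(-2t)/1

Answer: t·e^(-2t)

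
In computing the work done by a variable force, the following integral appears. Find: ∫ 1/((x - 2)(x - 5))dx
Partial fractions: 1/((x-2)(x-5)) = A/(x-2) + B/(x-5)
A = -1/3, B = 1/3
∫ [-1/3· 1/(x-2) + 1/3· 1/(x-5)] dx
= (1/3)[ln|x-5| - ln|x-2|] + C

Answer: (1/3)·ln|(x-5)/(x-2)| + C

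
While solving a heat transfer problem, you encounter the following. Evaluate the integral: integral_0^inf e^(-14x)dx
integral_0^inf e^(-14x) dx=[-1/14 * e^(-14x)]_0^inf
=0 - (-1/14)=1/14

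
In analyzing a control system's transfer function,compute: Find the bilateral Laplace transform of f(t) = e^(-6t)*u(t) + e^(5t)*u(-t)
For e^(-6t)*u(t): L = 1/(s+6), Re(s) > -6
For e^(5t)*u(-t): L = -1/(s-5), Re(s) < 5
Combined: F(s) = 1/(s+6)-1/(s-5), -6 < Re(s) < 5

Answer: 1/(s+6)-1/(s-5), ROC: -6 < Re(s) < 5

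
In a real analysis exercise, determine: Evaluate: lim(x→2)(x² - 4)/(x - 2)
Factor: (x² - 4) = (x-2)(x + 2)
Cancel (x-2): lim(x→2) (x + 2) = 4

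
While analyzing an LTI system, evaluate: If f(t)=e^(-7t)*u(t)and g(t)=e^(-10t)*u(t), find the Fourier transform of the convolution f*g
By the convolution theorem: F{f * g}=F(omega) * G(omega)
F(omega)=1/(7+j * omega), G(omega)=1/(10+j * omega)
F{f * g}=1/((7+j * omega)(10+j * omega))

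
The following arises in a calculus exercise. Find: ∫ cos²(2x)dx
Using identity cos²(u)=(1 + cos(2u))/2:
∫ (1 + cos(4x))/2 dx=x/2 + sin(4x)/8 + C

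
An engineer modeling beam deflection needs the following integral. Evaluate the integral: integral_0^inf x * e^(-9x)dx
This is a Gamma integral. Substitute u=9x (du=9 dx):
integral_0^inf x * e^(-9x) dx=(1/9^2) integral_0^inf u^1 * e^(-u) du
=Gamma(2)/9^2=1!/9^2=1/81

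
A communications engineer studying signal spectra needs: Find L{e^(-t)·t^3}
First shifting: L{e^(at)f(t)}=F(s-a)
L{t^3}=6/s^4
Shift s → s + 1: 6/(s + 1)^4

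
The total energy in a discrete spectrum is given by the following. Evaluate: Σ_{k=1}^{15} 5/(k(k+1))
Partial fractions: 5/(k(k+1))=5/k - 5/(k+1)
Telescoping sum: 5(1-1/16)=5·15/16

Answer: 75/16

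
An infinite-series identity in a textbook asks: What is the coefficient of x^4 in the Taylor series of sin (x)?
sin(x) has only odd powers. Coefficient of x^4=0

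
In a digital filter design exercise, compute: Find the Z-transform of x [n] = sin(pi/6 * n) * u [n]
Z{sin(w0*n)*u[n]}=z*sin(w0)/(z^2-2z*cos(w0)+1)
With w0=pi/6: X(z)=z*sin(pi/6)/(z^2-2z*cos(pi/6)+1)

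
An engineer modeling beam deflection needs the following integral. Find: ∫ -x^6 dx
Using power rule: ∫ -x^6 dx=-1/7 x^7 + C=(-1/7)x^7 + C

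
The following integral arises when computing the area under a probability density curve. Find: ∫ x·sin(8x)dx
By parts: u = x, dv = sin(8x) dx
du = dx, v = -cos(8x)/8
= -x·cos(8x)/8 + sin(8x)/8² + C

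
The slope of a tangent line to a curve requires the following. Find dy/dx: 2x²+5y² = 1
Differentiate: 4x + 10y·(dy/dx)=0
dy/dx=-4x/(10y)=-(2/5)·(x/y)

Answer: dy/dx=-(2/5)·(x/y)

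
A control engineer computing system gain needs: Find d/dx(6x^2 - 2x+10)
Power rule: d/dx(ax^n) = n·a·x^(n-1)
Term by term: 12·x - 2

Answer: 12x - 2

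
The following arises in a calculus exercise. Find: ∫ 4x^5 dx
Using power rule: ∫ 4x^5 dx = 4/6 x^6 + C = (2/3)x^6 + C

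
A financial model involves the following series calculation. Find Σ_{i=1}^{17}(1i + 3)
= 1·Σ i + 3·17 = 1·153 + 51 = 204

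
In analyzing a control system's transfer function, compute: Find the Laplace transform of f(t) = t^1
L{t^n} = n!/s^(n+1)
L{t^1} = 1!/s^2 = 1/s^2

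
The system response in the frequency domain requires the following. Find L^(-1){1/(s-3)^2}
L^(-1){1/(s-a)^n}=t^(n-1)·e^(at)/(n-1)!
Here a=3, n=2: t^1·e^(3t)/1

Answer: t·e^(3t)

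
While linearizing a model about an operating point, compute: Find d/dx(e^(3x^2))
Chain rule: d/dx[e^u] = e^u · u' where u = 3x^2
u' = 6x

Answer: 6x·e^(3x^2)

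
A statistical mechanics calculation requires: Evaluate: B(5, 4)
B(x,y) = Γ(x)Γ(y)/Γ(x+y) = (x-1)!(y-1)!/(x+y-1)!
B(5,4) = 4!·3!/8! = 1/280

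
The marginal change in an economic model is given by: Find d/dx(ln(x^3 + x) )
Chain rule: d/dx[ln(u)]=u'/u where u=x^3+x
u'=3x^2+1

Answer: (3x^2+1)/(x^3+x)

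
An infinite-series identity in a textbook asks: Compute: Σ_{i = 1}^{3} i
Using formula: Σ i^1=n(n + 1)/2=3·4/2=6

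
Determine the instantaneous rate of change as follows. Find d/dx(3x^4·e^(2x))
Product rule: (fg)'=f'g + fg'
f=3x^4, f'=12x^3
g=e^(2x), g'=2·e^(2x)

Answer: 12x^3·e^(2x) + 6x^4·e^(2x)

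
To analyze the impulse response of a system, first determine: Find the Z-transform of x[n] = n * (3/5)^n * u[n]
Using the property Z{n*a^n*u[n]}=az/(z-a)^2
With a=3/5: X(z)=(3/5)z/(z - 3/5)^2, |z| > 3/5

Answer: (3/5)z/(z - 3/5)^2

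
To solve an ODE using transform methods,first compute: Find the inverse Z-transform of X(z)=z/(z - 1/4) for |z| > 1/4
Standard pair: z/(z-a) <-> a^n*u[n] for causal signals
With a = 1/4: x[n] = (1/4)^n*u[n]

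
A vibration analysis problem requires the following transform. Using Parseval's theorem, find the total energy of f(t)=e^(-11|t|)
Parseval's theorem: E=integral |f(t)|^2 dt=(1/2pi) integral |F(omega)|^2 domega
E=integral_{-inf}^{inf} e^(-22|t|) dt=2 * integral_0^inf e^(-22t) dt=2/(2 * 11)=1/11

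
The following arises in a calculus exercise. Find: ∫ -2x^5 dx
Using power rule: ∫ -2x^5 dx=-2/6 x^6+C=(-1/3)x^6+C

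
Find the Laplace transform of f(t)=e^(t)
L{e^(at)}=1/(s-a)
L{e^(t)}=1/(s-1)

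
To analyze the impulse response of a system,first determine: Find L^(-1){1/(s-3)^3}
L^(-1){1/(s-a)^n} = t^(n-1)·e^(at)/(n-1)!
Here a = 3, n = 3: t^2·e^(3t)/2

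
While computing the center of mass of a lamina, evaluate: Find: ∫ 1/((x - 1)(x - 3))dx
Partial fractions: 1/((x-1)(x-3))=A/(x-1) + B/(x-3)
A=-1/2, B=1/2
∫ [-1/2· 1/(x-1) + 1/2· 1/(x-3)] dx
=(1/2)[ln|x-3| - ln|x-1|] + C

Answer: (1/2)·ln|(x-3)/(x-1)| + C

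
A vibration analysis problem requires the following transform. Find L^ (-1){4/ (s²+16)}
L^(-1){w/(s² + w²)} = sin(wt)
Here w = 4

Answer: sin(4t)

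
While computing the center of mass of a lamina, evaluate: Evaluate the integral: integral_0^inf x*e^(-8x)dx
This is a Gamma integral. Substitute u=8x (du=8 dx):
integral_0^inf x*e^(-8x) dx=(1/8^2) integral_0^inf u^1*e^(-u) du
=Gamma(2)/8^2=1!/8^2=1/64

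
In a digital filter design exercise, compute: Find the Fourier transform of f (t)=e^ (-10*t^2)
The Fourier transform of a Gaussian e^(-a * t^2) is sqrt(pi/a) * e^(-omega^2/(4a)).
With a=10: F(omega)=sqrt(pi/10) * e^(-omega^2/40)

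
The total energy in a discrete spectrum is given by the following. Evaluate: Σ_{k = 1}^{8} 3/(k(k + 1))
Partial fractions: 3/(k(k + 1)) = 3/k - 3/(k + 1)
Telescoping sum: 3(1 - 1/9) = 3·8/9

Answer: 8/3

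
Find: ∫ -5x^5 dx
Using power rule: ∫ -5x^5 dx=-5/6 x^6+C=(-5/6)x^6+C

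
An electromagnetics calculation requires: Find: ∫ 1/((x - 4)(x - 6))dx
Partial fractions: 1/((x-4)(x-6))=A/(x-4) + B/(x-6)
A=-1/2, B=1/2
∫ [-1/2· 1/(x-4) + 1/2· 1/(x-6)] dx
=(1/2)[ln|x-6| - ln|x-4|] + C

Answer: (1/2)·ln|(x-6)/(x-4)| + C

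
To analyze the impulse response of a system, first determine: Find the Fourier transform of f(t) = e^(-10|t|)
Using the standard pair: F{e^(-a|t|)}=2a/(a^2 + omega^2)
With a=10: F(omega)=20/(100 + omega^2)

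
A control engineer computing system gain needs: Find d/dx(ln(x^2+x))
Chain rule: d/dx[ln(u)] = u'/u where u = x^2 + x
u' = 2x + 1

Answer: (2x + 1)/(x^2 + x)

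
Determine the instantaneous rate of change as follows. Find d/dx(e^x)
Chain rule: d/dx[e^u]=e^u · u' where u=x
u'=1

Answer: 1·e^x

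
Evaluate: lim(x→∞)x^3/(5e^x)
Apply L'Hôpital 3 times (∞/∞ each time):
Eventually get 3!/(5e^x) → 0

Answer: 0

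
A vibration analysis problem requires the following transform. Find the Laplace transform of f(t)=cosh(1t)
L{cosh(at)} = s/(s²-a²)
L{cosh(1t)} = s/(s²-1)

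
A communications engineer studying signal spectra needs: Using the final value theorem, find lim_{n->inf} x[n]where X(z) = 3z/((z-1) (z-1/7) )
Final value theorem: lim x[n]=lim_{z->1} (z-1) * X(z)
(z-1) * X(z)=3z/(z-1/7)
As z->1: 3/(1-1/7)=3/(6/7)=7/2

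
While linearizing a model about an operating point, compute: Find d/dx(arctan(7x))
d/dx[arctan(u)] = u'/(1 + u²), u = 7x, u' = 7

Answer: 7/(1 + 49x²)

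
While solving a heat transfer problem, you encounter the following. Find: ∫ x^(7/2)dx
Power rule: ∫ x^(7/2) dx = x^(9/2)/(9/2) + C

Answer: (2/9)·x^(9/2) + C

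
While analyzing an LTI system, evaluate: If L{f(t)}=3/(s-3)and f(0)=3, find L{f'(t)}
L{f'(t)} = s·F(s) - f(0) = 3s/(s-3)-3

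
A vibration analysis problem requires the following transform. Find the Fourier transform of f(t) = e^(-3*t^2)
The Fourier transform of a Gaussian e^(-a * t^2) is sqrt(pi/a) * e^(-omega^2/(4a)).
With a=3: F(omega)=sqrt(pi/3) * e^(-omega^2/12)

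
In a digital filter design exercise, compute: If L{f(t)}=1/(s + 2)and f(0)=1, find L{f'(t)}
L{f'(t)} = s·F(s) - f(0) = s/(s+2)-1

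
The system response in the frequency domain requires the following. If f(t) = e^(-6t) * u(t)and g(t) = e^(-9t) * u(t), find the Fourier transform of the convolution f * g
By the convolution theorem: F{f * g}=F(omega) * G(omega)
F(omega)=1/(6 + j * omega), G(omega)=1/(9 + j * omega)
F{f * g}=1/((6 + j * omega)(9 + j * omega))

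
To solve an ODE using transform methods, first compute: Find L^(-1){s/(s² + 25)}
L^(-1){s/(s² + w²)} = cos(wt)
Here w = 5

Answer: cos(5t)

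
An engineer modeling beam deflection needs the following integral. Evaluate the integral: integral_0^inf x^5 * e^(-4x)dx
This is a Gamma integral. Substitute u = 4x (du = 4 dx):
integral_0^inf x^5 * e^(-4x) dx = (1/4^6) integral_0^inf u^5 * e^(-u) du
= Gamma(6)/4^6 = 5!/4^6 = 120/4096

Answer: 15/512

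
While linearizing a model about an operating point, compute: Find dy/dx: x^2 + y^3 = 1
Differentiate: 2x+3y^2·(dy/dx)=0
dy/dx=-2x/(3y^2)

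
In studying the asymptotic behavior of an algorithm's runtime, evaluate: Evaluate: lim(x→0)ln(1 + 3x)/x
L'Hôpital (0/0): lim 3/(1 + 3x) / 1 = 3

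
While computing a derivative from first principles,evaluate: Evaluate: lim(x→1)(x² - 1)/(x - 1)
Factor: (x² - 1) = (x-1)(x + 1)
Cancel (x-1): lim(x→1) (x + 1) = 2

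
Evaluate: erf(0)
erf(0) = 0 (error function is odd and erf(0) = 0 by definition)

Answer: 0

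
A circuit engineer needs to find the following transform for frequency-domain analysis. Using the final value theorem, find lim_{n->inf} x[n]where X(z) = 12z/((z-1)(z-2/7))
Final value theorem: lim x[n] = lim_{z->1} (z-1) * X(z)
(z-1) * X(z) = 12z/(z-2/7)
As z->1: 12/(1-2/7) = 12/(5/7) = 84/5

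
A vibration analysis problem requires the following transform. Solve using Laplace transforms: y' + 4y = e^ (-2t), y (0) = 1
Take L: sY - 1 + 4Y=1/(s + 2)
Y(s + 4)=1/(s + 2) + 1
Y=1/((s + 2)(s + 4)) + 1/(s + 4)
Partial fractions: 1/((s + 2)(s + 4))=(1/2)/(s + 2) - (1/2)/(s + 4)
So Y=(1/2)/(s + 2) + (1/2)/(s + 4)
Inverse Laplace transform (L^(-1){1/(s + 2)}=e^(-2t), L^(-1){1/(s + 4)}=e^(-4t)):

Answer: y(t)=(1/2)·e^(-2t) + (1/2)·e^(-4t)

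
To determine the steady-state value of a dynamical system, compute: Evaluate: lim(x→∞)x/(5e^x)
Apply L'Hôpital 1 times (∞/∞ each time):
Eventually get 1!/(5e^x) → 0

Answer: 0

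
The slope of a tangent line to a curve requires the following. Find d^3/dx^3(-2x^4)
Apply power rule 3 times:
d^1: -8x^3
d^2: -24x^2
d^3: -48x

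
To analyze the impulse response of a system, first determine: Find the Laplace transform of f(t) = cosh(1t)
L{cosh(at)} = s/(s²-a²)
L{cosh(1t)} = s/(s²-1)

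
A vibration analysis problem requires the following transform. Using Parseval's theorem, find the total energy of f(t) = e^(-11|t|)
Parseval's theorem: E = integral |f(t)|^2 dt = (1/2pi) integral |F(omega)|^2 domega
E = integral_{-inf}^{inf} e^(-22|t|) dt = 2*integral_0^inf e^(-22t) dt = 2/(2*11) = 1/11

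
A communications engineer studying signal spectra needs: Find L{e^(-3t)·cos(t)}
First shifting: L{e^(at)f(t)}=F(s-a)
L{cos(t)}=s/(s²+1)
Shift: (s+3)/((s+3)²+1)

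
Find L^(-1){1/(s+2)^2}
L^(-1){1/(s-a)^n} = t^(n-1)·e^(at)/(n-1)!
Here a = -2, n = 2: t^1·e^(-2t)/1

Answer: t·e^(-2t)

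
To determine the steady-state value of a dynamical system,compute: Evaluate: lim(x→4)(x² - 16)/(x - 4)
Factor: (x² - 16) = (x-4)(x+4)
Cancel (x-4): lim(x→4) (x+4) = 8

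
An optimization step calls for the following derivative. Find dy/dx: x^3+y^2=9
Differentiate: 3x^2 + 2y·(dy/dx)=0
dy/dx=-3x^2/(2y)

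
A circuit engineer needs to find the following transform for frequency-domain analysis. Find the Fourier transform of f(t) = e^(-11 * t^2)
The Fourier transform of a Gaussian e^(-a * t^2) is sqrt(pi/a) * e^(-omega^2/(4a)).
With a=11: F(omega)=sqrt(pi/11) * e^(-omega^2/44)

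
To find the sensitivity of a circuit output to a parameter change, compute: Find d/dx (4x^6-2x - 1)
Power rule: d/dx(ax^n)=n·a·x^(n-1)
Term by term: 24·x^5-2

Answer: 24x^5-2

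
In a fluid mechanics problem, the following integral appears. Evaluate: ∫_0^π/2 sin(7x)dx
Antiderivative: -cos(7x)/7
Evaluate at bounds: [-cos(7·π/2)/7] - [-cos(7·0)/7]
=(-(0)+(1))/7=1/7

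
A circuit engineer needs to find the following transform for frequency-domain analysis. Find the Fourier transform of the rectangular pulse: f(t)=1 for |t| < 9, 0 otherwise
F(omega) = integral from -9 to 9 of e^(-j * omega * t) dt
= 2 * sin(9 * omega)/omega = 18 * sinc(9 * omega/pi)

Answer: 2 * sin(9 * omega)/omega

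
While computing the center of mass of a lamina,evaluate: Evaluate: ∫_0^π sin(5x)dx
Antiderivative: -cos(5x)/5
Evaluate at bounds: [-cos(5·π)/5] - [-cos(5·0)/5]
=(-(-1)+(1))/5=2/5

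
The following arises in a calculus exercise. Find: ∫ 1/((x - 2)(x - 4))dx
Partial fractions: 1/((x-2)(x-4)) = A/(x-2)+B/(x-4)
A = -1/2, B = 1/2
∫ [-1/2· 1/(x-2)+1/2· 1/(x-4)] dx
= (1/2)[ln|x-4| - ln|x-2|]+C

Answer: (1/2)·ln|(x-4)/(x-2)|+C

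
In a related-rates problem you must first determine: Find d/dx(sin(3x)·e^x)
Product rule: (fg)' = f'g + fg'
f = sin(3x), f' = 3·cos(3x)
g = e^x, g' = e^x

Answer: 3·cos(3x)·e^x + sin(3x)·e^x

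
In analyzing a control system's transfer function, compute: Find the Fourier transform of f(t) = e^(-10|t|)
Using the standard pair: F{e^(-a|t|)}=2a/(a^2 + omega^2)
With a=10: F(omega)=20/(100 + omega^2)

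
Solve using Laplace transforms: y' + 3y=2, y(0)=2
Take L of both sides: sY(s) - 2 + 3Y(s)=2/s
Y(s)(s + 3)=2/s + 2
Y(s)=2/(s(s + 3)) + 2/(s + 3)
Partial fractions: 2/(s(s + 3))=(2/3)/s - (2/3)/(s + 3)
So Y(s)=(2/3)/s + (4/3)/(s + 3)
Inverse transform (L^(-1){1/s}=1, L^(-1){1/(s + 3)}=e^(-3t)):

Answer: y(t)=2/3 + (4/3)·e^(-3t)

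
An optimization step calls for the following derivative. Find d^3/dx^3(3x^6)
Apply power rule 3 times:
d^1: 18x^5
d^2: 90x^4
d^3: 360x^3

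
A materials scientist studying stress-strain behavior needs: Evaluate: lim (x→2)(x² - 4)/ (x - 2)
Factor: (x² - 4)=(x-2)(x+2)
Cancel (x-2): lim(x→2) (x+2)=4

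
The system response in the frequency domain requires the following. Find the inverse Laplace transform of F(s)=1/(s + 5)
L^(-1){1/(s-a)} = c·e^(at)
Here a = -5, c = 1

Answer: e^(-5t)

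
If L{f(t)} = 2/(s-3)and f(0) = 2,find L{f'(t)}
L{f'(t)} = s·F(s) - f(0) = 2s/(s-3) - 2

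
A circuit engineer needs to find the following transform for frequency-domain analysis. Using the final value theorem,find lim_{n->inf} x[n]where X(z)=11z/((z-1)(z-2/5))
Final value theorem: lim x[n]=lim_{z->1} (z-1) * X(z)
(z-1) * X(z)=11z/(z-2/5)
As z->1: 11/(1 - 2/5)=11/(3/5)=55/3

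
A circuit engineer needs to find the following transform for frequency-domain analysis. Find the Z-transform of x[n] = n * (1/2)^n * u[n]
Using the property Z{n * a^n * u[n]}=az/(z-a)^2
With a=1/2: X(z)=(1/2)z/(z - 1/2)^2, |z| > 1/2

Answer: (1/2)z/(z - 1/2)^2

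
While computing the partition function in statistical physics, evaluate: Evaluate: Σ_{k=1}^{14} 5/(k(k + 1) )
Partial fractions: 5/(k(k + 1)) = 5/k - 5/(k + 1)
Telescoping sum: 5(1 - 1/15) = 5·14/15

Answer: 14/3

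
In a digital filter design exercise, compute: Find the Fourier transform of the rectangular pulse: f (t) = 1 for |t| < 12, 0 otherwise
F(omega) = integral from -12 to 12 of e^(-j * omega * t) dt
= 2 * sin(12 * omega)/omega = 24 * sinc(12 * omega/pi)

Answer: 2 * sin(12 * omega)/omega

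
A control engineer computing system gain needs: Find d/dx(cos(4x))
Chain rule: d/dx[cos(u)] = -sin(u)·u' where u = 4x
u' = 4

Answer: -4·sin(4x)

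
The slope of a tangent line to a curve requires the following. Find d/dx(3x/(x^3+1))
Quotient rule: (f/g)' = (f'g - fg')/g²
f = 3x, f' = 3
g = x^3 + 1, g' = 3x^2

Answer: (3·(x^3 + 1) - 9x^3)/(x^3 + 1)²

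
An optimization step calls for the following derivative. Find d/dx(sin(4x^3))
Chain rule: d/dx[sin(u)] = cos(u)·u' where u = 4x^3
u' = 12x^2

Answer: 12x^2·cos(4x^3)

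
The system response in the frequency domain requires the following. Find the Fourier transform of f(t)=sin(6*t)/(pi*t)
sin(W * t)/(pi * t) = (W/pi) * sinc(W * t/pi) is the impulse response of the ideal low-pass filter with cutoff W (here W = 6).
Its Fourier transform is a rectangular function:
F(omega) = 1 for |omega| < 6, 0 otherwise

Answer: rect(omega/12) [i.e., 1 for |omega| < 6, 0 otherwise]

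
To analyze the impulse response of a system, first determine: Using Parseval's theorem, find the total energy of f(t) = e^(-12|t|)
Parseval's theorem: E = integral |f(t)|^2 dt = (1/2pi) integral |F(omega)|^2 domega
E = integral_{-inf}^{inf} e^(-24|t|) dt = 2*integral_0^inf e^(-24t) dt = 2/(2*12) = 1/12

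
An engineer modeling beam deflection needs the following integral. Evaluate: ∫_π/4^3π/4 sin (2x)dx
Antiderivative: -cos(2x)/2
Evaluate at bounds: [-cos(2·3π/4)/2] - [-cos(2·π/4)/2]
= (-(0) + (0))/2 = 0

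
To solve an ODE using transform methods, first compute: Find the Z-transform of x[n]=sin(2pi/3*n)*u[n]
Z{sin(w0 * n) * u[n]} = z * sin(w0)/(z^2 - 2z * cos(w0) + 1)
With w0 = 2pi/3: X(z) = z * sin(2pi/3)/(z^2 - 2z * cos(2pi/3) + 1)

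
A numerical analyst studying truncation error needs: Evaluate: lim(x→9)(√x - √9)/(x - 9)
Multiply by conjugate (√x + √9)/(√x + √9):
=(x - 9)/((x - 9)(√x + √9))=1/(√x + √9)
As x → 9: 1/(2√9)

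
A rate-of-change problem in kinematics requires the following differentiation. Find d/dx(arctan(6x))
d/dx[arctan(u)]=u'/(1+u²), u=6x, u'=6

Answer: 6/(1+36x²)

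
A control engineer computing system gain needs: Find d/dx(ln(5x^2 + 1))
Chain rule: d/dx[ln(u)]=u'/u where u=5x^2+1
u'=10x

Answer: (10x)/(5x^2+1)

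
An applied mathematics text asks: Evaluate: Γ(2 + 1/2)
Γ(n+1/2)=(2n)!√π/(4^n·n!)
=24√π/(16·2)=(3/4)·√π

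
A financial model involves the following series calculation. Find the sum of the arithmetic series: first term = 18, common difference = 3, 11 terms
Last term: a_n = 18 + (11 - 1)·3 = 48
Sum = n(a_1 + a_n)/2 = 11(18 + 48)/2 = 363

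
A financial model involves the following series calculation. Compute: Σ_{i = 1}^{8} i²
Using formula: Σ i^2 = n(n + 1)(2n + 1)/6 = 8·9·17/6 = 204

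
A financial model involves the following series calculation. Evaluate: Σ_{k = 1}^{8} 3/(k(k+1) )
Partial fractions: 3/(k(k + 1)) = 3/k - 3/(k + 1)
Telescoping sum: 3(1 - 1/9) = 3·8/9

Answer: 8/3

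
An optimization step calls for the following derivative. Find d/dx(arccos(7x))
d/dx[arccos(u)]=-u'/√(1-u²), u=7x, u'=7

Answer: -7/√(1-49x²)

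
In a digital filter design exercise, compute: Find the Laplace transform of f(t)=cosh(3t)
L{cosh(at)}=s/(s²-a²)
L{cosh(3t)}=s/(s²-9)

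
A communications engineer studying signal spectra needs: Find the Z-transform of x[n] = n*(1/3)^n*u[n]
Using the property Z{n*a^n*u[n]} = az/(z-a)^2
With a = 1/3: X(z) = (1/3)z/(z - 1/3)^2, |z| > 1/3

Answer: (1/3)z/(z - 1/3)^2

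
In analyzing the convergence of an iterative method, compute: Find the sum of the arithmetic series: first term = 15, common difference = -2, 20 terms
Last term: a_n = 15+(20-1)·-2 = -23
Sum = n(a_1+a_n)/2 = 20(15+(-23))/2 = -80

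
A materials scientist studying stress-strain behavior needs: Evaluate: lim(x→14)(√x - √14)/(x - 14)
Multiply by conjugate (√x+√14)/(√x+√14):
= (x - 14)/((x - 14)(√x+√14)) = 1/(√x+√14)
As x → 14: 1/(2√14)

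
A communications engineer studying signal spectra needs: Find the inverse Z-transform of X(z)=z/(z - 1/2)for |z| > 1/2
Standard pair: z/(z-a) <-> a^n * u[n] for causal signals
With a = 1/2: x[n] = (1/2)^n * u[n]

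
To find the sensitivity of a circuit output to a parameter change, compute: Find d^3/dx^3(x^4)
Apply power rule 3 times:
d^1: 4x^3
d^2: 12x^2
d^3: 24x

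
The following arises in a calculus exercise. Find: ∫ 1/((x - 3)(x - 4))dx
Partial fractions: 1/((x-3)(x-4))=A/(x-3)+B/(x-4)
A=-1, B=1
∫ [-1· 1/(x-3)+1· 1/(x-4)] dx
=(1)[ln|x-4| - ln|x-3|]+C

Answer: ln|(x-4)/(x-3)|+C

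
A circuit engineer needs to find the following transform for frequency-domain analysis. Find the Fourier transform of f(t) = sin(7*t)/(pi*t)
sin(W*t)/(pi*t) = (W/pi)*sinc(W*t/pi) is the impulse response of the ideal low-pass filter with cutoff W (here W = 7).
Its Fourier transform is a rectangular function:
F(omega) = 1 for |omega| < 7, 0 otherwise

Answer: rect(omega/14) [i.e., 1 for |omega| < 7, 0 otherwise]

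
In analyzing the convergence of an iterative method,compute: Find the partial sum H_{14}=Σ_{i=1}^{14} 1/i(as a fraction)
H_14=1+1/2+1/3+...+1/14
=1171733/360360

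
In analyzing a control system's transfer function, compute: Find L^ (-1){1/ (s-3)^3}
L^(-1){1/(s-a)^n} = t^(n-1)·e^(at)/(n-1)!
Here a = 3, n = 3: t^2·e^(3t)/2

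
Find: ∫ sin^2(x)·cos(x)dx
Let u = sin(x), du = cos(x) dx
∫ u^2 du = u^3/3+C

Answer: sin^3(x)/3+C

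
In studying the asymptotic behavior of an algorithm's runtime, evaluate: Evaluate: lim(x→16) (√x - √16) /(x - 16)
Multiply by conjugate (√x+√16)/(√x+√16):
=(x - 16)/((x - 16)(√x+√16))=1/(√x+√16)
As x → 16: 1/(2√16)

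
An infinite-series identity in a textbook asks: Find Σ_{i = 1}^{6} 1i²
=1·n(n+1)(2n+1)/6=1·6·7·13/6=91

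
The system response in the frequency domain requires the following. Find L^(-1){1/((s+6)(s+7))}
Partial fractions: 1/((s+6)(s+7)) = A/(s+6)+B/(s+7)
Cover-up: A = 1/(s+7)|_{s = -6} = 1; B = 1/(s+6)|_{s = -7} = -1
L^(-1) = e^(-6t) - e^(-7t)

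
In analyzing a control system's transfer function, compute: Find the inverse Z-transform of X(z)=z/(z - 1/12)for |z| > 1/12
Standard pair: z/(z-a) <-> a^n*u[n] for causal signals
With a=1/12: x[n]=(1/12)^n*u[n]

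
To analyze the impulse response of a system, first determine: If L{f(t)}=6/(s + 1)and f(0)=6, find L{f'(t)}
L{f'(t)} = s·F(s) - f(0) = 6s/(s + 1) - 6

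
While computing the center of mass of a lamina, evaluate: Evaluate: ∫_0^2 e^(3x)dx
Antiderivative: (1/3)e^(3x)
Evaluate: (1/3)(e^6 - 1)

Answer: (e^6 - 1)/3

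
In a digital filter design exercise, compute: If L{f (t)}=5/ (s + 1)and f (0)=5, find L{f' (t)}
L{f'(t)} = s·F(s) - f(0) = 5s/(s+1)-5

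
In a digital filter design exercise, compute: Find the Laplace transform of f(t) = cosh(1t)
L{cosh(at)} = s/(s²-a²)
L{cosh(1t)} = s/(s²-1)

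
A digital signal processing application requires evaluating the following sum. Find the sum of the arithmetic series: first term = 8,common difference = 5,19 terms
Last term: a_n=8 + (19 - 1)·5=98
Sum=n(a_1 + a_n)/2=19(8 + 98)/2=1007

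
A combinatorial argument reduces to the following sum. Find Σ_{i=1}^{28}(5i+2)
=5·Σ i + 2·28=5·406 + 56=2086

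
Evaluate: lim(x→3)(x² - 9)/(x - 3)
Factor: (x² - 9) = (x-3)(x+3)
Cancel (x-3): lim(x→3) (x+3) = 6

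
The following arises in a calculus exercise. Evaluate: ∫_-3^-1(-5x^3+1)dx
Step 1: Find antiderivative F(x) = (-5/4)x^4+x
Step 2: F(-1) - F(-3) = -9/4 - (-417/4) = 102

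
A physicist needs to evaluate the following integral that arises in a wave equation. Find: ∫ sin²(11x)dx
Using identity sin²(u)=(1 - cos(2u))/2:
∫ (1 - cos(22x))/2 dx=x/2 - sin(22x)/44 + C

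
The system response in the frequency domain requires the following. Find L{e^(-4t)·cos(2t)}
First shifting: L{e^(at)f(t)} = F(s-a)
L{cos(2t)} = s/(s² + 4)
Shift: (s + 4)/((s + 4)² + 4)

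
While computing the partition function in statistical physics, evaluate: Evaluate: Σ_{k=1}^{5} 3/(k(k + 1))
Partial fractions: 3/(k(k+1))=3/k - 3/(k+1)
Telescoping sum: 3(1-1/6)=3·5/6

Answer: 5/2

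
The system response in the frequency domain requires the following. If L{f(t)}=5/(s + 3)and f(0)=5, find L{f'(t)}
L{f'(t)}=s·F(s) - f(0)=5s/(s + 3) - 5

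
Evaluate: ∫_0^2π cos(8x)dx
Antiderivative: sin(8x)/8
Evaluate at bounds: [sin(8·2π)/8] - [sin(8·0)/8]
= ((0) - (0))/8 = 0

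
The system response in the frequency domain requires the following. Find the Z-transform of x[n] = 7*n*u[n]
Z{n * u[n]} = z/(z-1)^2
By linearity: Z{7 * n * u[n]} = 7z/(z-1)^2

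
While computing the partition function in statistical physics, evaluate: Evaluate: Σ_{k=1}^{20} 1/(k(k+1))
Partial fractions: 1/(k(k+1)) = 1/k - 1/(k+1)
Telescoping sum: 1(1-1/21) = 1·20/21

Answer: 20/21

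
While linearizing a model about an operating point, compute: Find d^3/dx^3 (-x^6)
Apply power rule 3 times:
d^1: -6x^5
d^2: -30x^4
d^3: -120x^3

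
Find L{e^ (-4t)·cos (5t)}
First shifting: L{e^(at)f(t)}=F(s-a)
L{cos(5t)}=s/(s²+25)
Shift: (s+4)/((s+4)²+25)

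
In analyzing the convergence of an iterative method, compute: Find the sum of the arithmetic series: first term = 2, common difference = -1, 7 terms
Last term: a_n = 2+(7-1)·-1 = -4
Sum = n(a_1+a_n)/2 = 7(2+(-4))/2 = -7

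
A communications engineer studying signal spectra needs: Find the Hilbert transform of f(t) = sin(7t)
The Hilbert transform shifts each frequency component by -pi/2.
H{sin(wt)} = -cos(wt)
With w = 7: H{sin(7t)} = -cos(7t)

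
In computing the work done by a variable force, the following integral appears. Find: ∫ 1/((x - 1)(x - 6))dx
Partial fractions: 1/((x-1)(x-6))=A/(x-1) + B/(x-6)
A=-1/5, B=1/5
∫ [-1/5· 1/(x-1) + 1/5· 1/(x-6)] dx
=(1/5)[ln|x-6| - ln|x-1|] + C

Answer: (1/5)·ln|(x-6)/(x-1)| + C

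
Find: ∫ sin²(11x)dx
Using identity sin²(u)=(1 - cos(2u))/2:
∫ (1 - cos(22x))/2 dx=x/2 - sin(22x)/44 + C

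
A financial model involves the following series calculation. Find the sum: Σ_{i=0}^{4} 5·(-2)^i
Geometric series: S=a(1 - r^n)/(1 - r)
a=5, r=-2, n=5
S=5(1 + 32)/3=55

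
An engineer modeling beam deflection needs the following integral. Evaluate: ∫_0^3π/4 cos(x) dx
Antiderivative: sin(x)
Evaluate at bounds: [sin(1·3π/4)/1] - [sin(1·0)/1]
= ((√2/2) - (0))/1 = √2/2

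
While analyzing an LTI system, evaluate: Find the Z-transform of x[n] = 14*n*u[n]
Z{n*u[n]} = z/(z-1)^2
By linearity: Z{14*n*u[n]} = 14z/(z-1)^2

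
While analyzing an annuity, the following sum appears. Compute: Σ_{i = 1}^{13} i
Using formula: Σ i^1 = n(n + 1)/2 = 13·14/2 = 91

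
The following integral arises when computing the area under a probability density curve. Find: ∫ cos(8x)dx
Using substitution u=8x: ∫ cos(u) du/8=sin(u)/8 + C

Answer: (1/8)sin(8x) + C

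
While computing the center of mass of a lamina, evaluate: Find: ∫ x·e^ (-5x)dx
Integration by parts: u=x, dv=e^(-5x) dx
du=dx, v=e^(-5x)/(-5)
=x·e^(-5x)/(-5) - ∫ e^(-5x)/(-5) dx
=x·e^(-5x)/(-5) - e^(-5x)/25+C

Answer: e^(-5x)(x/(-5)-1/25)+C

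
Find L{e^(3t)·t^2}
First shifting: L{e^(at)f(t)}=F(s-a)
L{t^2}=2/s^3
Shift s → s-3: 2/(s-3)^3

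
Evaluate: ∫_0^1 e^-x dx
Antiderivative: -e^-x
Evaluate: -(e^-1 - 1)

Answer: (e^-1 - 1)/(-1)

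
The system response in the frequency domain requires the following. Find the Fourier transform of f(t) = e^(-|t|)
Using the standard pair: F{e^(-a|t|)} = 2a/(a^2+omega^2)
With a = 1: F(omega) = 2/(1+omega^2)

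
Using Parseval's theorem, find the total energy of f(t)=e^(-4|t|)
Parseval's theorem: E=integral |f(t)|^2 dt=(1/2pi) integral |F(omega)|^2 domega
E=integral_{-inf}^{inf} e^(-8|t|) dt=2*integral_0^inf e^(-8t) dt=2/(2*4)=1/4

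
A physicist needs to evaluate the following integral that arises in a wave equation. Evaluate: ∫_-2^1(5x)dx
Step 1: Find antiderivative F(x) = (5/2)x^2
Step 2: F(1) - F(-2) = 5/2 - (10) = -15/2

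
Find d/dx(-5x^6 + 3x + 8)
Power rule: d/dx(ax^n) = n·a·x^(n-1)
Term by term: -30·x^5+3

Answer: -30x^5+3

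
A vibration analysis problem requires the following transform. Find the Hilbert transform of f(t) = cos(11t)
The Hilbert transform shifts each frequency component by -pi/2.
H{cos(wt)}=sin(wt)
With w=11: H{cos(11t)}=sin(11t)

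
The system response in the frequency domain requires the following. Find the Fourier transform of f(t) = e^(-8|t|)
Using the standard pair: F{e^(-a|t|)} = 2a/(a^2+omega^2)
With a = 8: F(omega) = 16/(64+omega^2)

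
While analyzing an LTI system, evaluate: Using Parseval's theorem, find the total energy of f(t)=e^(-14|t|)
Parseval's theorem: E = integral |f(t)|^2 dt = (1/2pi) integral |F(omega)|^2 domega
E = integral_{-inf}^{inf} e^(-28|t|) dt = 2 * integral_0^inf e^(-28t) dt = 2/(2 * 14) = 1/14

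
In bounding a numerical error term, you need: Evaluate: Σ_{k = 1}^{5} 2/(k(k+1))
Partial fractions: 2/(k(k+1)) = 2/k - 2/(k+1)
Telescoping sum: 2(1-1/6) = 2·5/6

Answer: 5/3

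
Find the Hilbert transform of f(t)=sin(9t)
The Hilbert transform shifts each frequency component by -pi/2.
H{sin(wt)}=-cos(wt)
With w=9: H{sin(9t)}=-cos(9t)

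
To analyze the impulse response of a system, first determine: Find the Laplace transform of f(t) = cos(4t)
L{cos(wt)} = s/(s² + w²)
L{cos(4t)} = s/(s² + 16)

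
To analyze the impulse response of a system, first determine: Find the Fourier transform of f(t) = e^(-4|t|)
Using the standard pair: F{e^(-a|t|)}=2a/(a^2 + omega^2)
With a=4: F(omega)=8/(16 + omega^2)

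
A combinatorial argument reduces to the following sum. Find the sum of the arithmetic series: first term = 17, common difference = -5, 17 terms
Last term: a_n=17 + (17 - 1)·-5=-63
Sum=n(a_1 + a_n)/2=17(17 + (-63))/2=-391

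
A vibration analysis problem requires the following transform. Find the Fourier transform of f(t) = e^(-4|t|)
Using the standard pair: F{e^(-a|t|)}=2a/(a^2 + omega^2)
With a=4: F(omega)=8/(16 + omega^2)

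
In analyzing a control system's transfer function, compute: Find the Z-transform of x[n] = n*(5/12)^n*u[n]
Using the property Z{n*a^n*u[n]} = az/(z-a)^2
With a = 5/12: X(z) = (5/12)z/(z - 5/12)^2, |z| > 5/12

Answer: (5/12)z/(z - 5/12)^2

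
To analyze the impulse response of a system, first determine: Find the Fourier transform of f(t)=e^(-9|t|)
Using the standard pair: F{e^(-a|t|)} = 2a/(a^2+omega^2)
With a = 9: F(omega) = 18/(81+omega^2)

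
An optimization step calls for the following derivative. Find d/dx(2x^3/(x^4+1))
Quotient rule: (f/g)'=(f'g - fg')/g²
f=2x^3, f'=6x^2
g=x^4 + 1, g'=4x^3

Answer: (6x^2·(x^4 + 1) - 8x^6)/(x^4 + 1)²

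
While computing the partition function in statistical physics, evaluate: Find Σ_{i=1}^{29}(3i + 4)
= 3·Σ i + 4·29 = 3·435 + 116 = 1421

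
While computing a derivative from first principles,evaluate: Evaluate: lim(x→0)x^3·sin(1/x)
Squeeze theorem: -|x^3| ≤ x^3·sin(1/x) ≤ |x^3|
Since x^3 → 0 as x → 0, by squeeze theorem the limit is 0

Answer: 0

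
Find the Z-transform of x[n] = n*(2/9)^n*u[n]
Using the property Z{n*a^n*u[n]}=az/(z-a)^2
With a=2/9: X(z)=(2/9)z/(z - 2/9)^2, |z| > 2/9

Answer: (2/9)z/(z - 2/9)^2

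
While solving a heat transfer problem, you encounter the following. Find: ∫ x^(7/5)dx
Power rule: ∫ x^(7/5) dx = x^(12/5)/(12/5) + C

Answer: (5/12)·x^(12/5) + C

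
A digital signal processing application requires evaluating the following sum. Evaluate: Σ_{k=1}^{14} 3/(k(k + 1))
Partial fractions: 3/(k(k+1))=3/k - 3/(k+1)
Telescoping sum: 3(1-1/15)=3·14/15

Answer: 14/5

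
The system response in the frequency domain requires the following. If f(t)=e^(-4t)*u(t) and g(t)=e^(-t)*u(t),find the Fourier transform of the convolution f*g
By the convolution theorem: F{f * g}=F(omega) * G(omega)
F(omega)=1/(4+j * omega), G(omega)=1/(1+j * omega)
F{f * g}=1/((4+j * omega)(1+j * omega))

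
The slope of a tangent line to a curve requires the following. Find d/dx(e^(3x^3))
Chain rule: d/dx[e^u]=e^u · u' where u=3x^3
u'=9x^2

Answer: 9x^2·e^(3x^3)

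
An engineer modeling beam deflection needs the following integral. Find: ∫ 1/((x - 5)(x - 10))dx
Partial fractions: 1/((x-5)(x-10))=A/(x-5)+B/(x-10)
A=-1/5, B=1/5
∫ [-1/5· 1/(x-5)+1/5· 1/(x-10)] dx
=(1/5)[ln|x-10| - ln|x-5|]+C

Answer: (1/5)·ln|(x-10)/(x-5)|+C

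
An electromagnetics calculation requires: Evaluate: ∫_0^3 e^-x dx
Antiderivative: -e^-x
Evaluate: -(e^-3 - 1)

Answer: (e^-3 - 1)/(-1)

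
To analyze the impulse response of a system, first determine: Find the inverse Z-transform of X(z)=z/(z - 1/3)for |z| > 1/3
Standard pair: z/(z-a) <-> a^n * u[n] for causal signals
With a = 1/3: x[n] = (1/3)^n * u[n]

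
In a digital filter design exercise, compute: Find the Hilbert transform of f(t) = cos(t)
The Hilbert transform shifts each frequency component by -pi/2.
H{cos(wt)} = sin(wt)
With w = 1: H{cos(t)} = sin(t)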